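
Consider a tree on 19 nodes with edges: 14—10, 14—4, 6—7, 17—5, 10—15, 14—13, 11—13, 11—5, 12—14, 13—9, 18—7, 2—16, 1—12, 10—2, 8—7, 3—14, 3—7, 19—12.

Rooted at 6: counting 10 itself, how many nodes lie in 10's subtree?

10's subtree: {10, 2, 15, 16}, size 4.

4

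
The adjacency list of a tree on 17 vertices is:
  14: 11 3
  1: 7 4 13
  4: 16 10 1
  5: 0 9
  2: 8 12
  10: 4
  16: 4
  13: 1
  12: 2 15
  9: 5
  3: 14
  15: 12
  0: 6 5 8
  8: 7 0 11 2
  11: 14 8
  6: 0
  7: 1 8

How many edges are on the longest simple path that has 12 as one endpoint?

6

The node farthest from 12 is 10 (16 also at distance 6), via 12 – 2 – 8 – 7 – 1 – 4 – 10 — 6 edges.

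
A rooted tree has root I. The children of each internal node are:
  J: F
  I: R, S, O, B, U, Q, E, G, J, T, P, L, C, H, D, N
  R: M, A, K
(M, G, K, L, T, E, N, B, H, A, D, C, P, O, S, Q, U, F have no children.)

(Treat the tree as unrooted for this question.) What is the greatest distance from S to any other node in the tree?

3

Distances from S peak at 3, attained at F (A, K, M also at distance 3).
S–I–J–F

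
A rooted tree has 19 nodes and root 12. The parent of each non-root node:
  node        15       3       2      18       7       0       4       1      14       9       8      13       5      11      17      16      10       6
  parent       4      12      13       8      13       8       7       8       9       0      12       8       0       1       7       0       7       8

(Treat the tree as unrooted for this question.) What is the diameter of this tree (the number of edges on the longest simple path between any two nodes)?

Starting from 14, a farthest node is 15 at distance 7.
One longest path: 14 - 9 - 0 - 8 - 13 - 7 - 4 - 15.
So the diameter is 7.

7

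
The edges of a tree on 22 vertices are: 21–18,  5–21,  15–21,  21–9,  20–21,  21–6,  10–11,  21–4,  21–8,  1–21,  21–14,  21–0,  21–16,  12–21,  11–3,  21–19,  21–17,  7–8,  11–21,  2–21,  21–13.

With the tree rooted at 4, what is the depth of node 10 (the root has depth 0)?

3

Climbing from 10 to the root: 10–11–21–4. That's 3 steps.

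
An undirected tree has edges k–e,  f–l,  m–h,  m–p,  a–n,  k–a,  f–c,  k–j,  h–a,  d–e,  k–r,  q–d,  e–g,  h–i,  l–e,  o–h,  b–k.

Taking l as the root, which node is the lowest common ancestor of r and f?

l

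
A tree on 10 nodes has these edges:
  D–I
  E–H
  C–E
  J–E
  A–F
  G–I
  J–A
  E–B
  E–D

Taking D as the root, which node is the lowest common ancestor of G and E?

Path G→root: G I D; path E→root: E D.
First common node: D.

D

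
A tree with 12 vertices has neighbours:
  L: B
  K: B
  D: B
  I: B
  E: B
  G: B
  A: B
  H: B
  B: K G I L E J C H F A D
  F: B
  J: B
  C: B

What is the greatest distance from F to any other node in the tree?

2

A farthest node from F is K (A, C, L, I, J, D, H, G, E also at distance 2).
The path F – B – K has 2 edges.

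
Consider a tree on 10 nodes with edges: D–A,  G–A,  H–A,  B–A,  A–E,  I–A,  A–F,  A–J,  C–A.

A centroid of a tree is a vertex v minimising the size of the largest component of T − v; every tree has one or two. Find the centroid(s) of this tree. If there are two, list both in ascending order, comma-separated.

A

Removing A splits the tree into components of sizes 1, 1, 1, 1, 1, 1, 1, 1, 1; the largest is 1 ≤ ⌊10/2⌋ = 5.
Every other node leaves some component of size > 5, so the centroid is unique.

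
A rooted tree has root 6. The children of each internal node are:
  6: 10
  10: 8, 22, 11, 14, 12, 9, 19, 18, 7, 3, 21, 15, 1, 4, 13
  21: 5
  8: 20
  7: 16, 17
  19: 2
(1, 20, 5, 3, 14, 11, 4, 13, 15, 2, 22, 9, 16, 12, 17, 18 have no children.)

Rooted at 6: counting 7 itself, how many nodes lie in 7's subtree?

The subtree rooted at 7 contains: 7, 17, 16 — 3 nodes.

3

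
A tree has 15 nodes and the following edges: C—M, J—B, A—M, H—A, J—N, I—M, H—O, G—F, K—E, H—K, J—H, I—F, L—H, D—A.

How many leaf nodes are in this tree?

The leaves are B, C, D, E, G, L, N, O.
That is 8 leaves.

8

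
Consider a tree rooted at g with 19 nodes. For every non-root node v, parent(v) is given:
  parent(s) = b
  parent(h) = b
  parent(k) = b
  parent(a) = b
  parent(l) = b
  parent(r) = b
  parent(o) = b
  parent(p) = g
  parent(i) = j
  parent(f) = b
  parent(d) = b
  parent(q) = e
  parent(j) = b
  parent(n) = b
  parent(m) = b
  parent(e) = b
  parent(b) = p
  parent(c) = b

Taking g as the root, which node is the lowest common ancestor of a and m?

Ancestors of a (toward the root): a, b, p, g.
Ancestors of m: m, b, p, g.
The deepest node appearing in both lists is b.

b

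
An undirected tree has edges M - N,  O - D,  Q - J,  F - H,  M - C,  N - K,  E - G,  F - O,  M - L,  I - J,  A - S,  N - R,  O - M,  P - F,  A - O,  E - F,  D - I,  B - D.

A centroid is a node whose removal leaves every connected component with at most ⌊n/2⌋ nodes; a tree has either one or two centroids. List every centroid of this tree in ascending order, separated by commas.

Delete O: the remaining components have sizes 6, 5, 5, 2. Max 6 ≤ 9, so O is a centroid.
Every other node leaves some component of size > 9, so the centroid is unique.

O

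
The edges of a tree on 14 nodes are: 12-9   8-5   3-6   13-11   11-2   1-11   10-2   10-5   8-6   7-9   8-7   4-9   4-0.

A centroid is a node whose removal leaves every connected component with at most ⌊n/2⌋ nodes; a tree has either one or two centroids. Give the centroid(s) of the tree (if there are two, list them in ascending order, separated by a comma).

8

Removing 8 splits the tree into components of sizes 6, 5, 2; the largest is 6 ≤ ⌊14/2⌋ = 7.
Every other node leaves some component of size > 7, so the centroid is unique.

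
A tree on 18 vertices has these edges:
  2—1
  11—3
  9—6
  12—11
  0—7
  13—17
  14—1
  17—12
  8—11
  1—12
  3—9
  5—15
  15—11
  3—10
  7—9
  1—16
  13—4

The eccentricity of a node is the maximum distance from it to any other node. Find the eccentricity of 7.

7

The node farthest from 7 is 4, via 7–9–3–11–12–17–13–4 — 7 edges.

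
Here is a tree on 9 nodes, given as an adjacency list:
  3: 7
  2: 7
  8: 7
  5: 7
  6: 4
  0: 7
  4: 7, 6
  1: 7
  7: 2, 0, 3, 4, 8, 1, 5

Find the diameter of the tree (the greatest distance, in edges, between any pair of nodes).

Starting from 6, a farthest node is 5 at distance 3.
One longest path: 6 – 4 – 7 – 5.
So the diameter is 3.

3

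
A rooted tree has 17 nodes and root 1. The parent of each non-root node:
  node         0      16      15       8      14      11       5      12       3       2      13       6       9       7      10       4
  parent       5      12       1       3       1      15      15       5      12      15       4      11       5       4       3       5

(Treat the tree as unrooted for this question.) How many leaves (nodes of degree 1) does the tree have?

Degree-1 nodes: 0, 2, 6, 7, 8, 9, 10, 13, 14, 16 — 10 of them.

10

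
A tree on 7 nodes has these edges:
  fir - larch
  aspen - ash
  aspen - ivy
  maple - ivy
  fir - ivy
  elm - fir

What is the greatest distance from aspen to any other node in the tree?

The node farthest from aspen is larch (elm also at distance 3), via aspen-ivy-fir-larch — 3 edges.

3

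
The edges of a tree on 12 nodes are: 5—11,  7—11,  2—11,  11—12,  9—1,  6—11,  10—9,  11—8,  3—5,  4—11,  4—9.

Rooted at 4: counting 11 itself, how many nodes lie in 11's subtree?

11's subtree: {11, 7, 2, 5, 8, 12, 6, 3}, size 8.

8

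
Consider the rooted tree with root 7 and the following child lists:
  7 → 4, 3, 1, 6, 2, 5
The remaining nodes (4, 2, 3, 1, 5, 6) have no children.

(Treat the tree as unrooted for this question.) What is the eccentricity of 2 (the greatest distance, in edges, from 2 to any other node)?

Distances from 2 peak at 2, attained at 5 (1, 6, 3, 4 also at distance 2).
2-7-5

2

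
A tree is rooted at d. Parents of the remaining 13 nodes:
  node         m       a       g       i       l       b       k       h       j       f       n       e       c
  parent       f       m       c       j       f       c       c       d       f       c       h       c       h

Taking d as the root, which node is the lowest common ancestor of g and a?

Ancestors of g (toward the root): g, c, h, d.
Ancestors of a: a, m, f, c, h, d.
The deepest node appearing in both lists is c.

c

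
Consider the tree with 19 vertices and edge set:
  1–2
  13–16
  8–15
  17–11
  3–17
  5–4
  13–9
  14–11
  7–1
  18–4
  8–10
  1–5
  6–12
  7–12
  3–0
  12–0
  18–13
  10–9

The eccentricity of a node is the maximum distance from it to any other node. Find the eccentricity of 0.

11

The node farthest from 0 is 15, via 0 – 12 – 7 – 1 – 5 – 4 – 18 – 13 – 9 – 10 – 8 – 15 — 11 edges.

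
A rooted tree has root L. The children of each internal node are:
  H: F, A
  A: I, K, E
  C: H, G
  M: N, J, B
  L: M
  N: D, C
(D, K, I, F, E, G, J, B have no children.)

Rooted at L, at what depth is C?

Path from L to C: L–M–N–C, which has 3 edges.

3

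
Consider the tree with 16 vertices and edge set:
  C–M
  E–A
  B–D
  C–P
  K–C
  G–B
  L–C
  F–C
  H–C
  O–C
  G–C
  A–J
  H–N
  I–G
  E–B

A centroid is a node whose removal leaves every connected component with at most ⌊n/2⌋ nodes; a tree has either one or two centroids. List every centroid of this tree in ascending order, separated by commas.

C

Removing C splits the tree into components of sizes 7, 2, 1, 1, 1, 1, 1, 1; the largest is 7 ≤ ⌊16/2⌋ = 8.
Every other node leaves some component of size > 8, so the centroid is unique.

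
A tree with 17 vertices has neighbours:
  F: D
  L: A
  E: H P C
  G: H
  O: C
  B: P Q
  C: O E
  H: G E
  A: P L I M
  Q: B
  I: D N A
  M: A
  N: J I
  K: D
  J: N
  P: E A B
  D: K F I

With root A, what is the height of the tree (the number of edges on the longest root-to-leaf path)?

G sits deepest: A – P – E – H – G — 4 edges from the root.

4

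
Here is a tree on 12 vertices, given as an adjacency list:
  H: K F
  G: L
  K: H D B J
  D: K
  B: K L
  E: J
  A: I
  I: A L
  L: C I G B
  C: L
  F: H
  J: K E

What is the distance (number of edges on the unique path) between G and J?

4

G - L - B - K - J: 4 edges.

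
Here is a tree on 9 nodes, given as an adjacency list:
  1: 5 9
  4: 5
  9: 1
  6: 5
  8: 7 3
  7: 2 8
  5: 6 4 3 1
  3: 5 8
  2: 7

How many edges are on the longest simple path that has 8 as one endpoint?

4

A farthest node from 8 is 9.
The path 8–3–5–1–9 has 4 edges.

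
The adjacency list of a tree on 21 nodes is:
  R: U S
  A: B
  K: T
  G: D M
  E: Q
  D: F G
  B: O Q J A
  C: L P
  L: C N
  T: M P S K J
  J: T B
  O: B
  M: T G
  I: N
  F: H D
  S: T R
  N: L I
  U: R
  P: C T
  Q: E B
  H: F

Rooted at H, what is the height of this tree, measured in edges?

A deepest node is I, reached by H-F-D-G-M-T-P-C-L-N-I.
That path has 10 edges, so the height is 10.

10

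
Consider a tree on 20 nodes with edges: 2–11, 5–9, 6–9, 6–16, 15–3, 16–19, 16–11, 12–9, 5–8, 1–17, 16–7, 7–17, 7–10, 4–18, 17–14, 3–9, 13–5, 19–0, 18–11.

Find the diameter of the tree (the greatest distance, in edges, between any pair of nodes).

Starting from 13, a farthest node is 14 at distance 7.
One longest path: 13-5-9-6-16-7-17-14.
So the diameter is 7.

7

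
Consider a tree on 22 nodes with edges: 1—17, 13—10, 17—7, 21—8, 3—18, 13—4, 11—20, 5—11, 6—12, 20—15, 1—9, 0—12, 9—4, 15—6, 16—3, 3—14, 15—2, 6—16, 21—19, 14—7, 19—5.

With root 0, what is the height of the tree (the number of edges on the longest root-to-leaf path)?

12

10 sits deepest: 0–12–6–16–3–14–7–17–1–9–4–13–10 — 12 edges from the root.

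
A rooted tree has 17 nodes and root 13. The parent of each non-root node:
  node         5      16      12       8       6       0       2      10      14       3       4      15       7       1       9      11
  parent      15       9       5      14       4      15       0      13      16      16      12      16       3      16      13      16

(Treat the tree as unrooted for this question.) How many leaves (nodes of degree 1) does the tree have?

The leaves are 1, 2, 6, 7, 8, 10, 11.
That is 7 leaves.

7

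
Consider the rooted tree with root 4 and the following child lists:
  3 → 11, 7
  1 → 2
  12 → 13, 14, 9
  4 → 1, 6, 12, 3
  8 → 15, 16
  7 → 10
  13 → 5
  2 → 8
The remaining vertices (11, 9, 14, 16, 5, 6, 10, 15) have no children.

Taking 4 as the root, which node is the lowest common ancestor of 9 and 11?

Path 9→root: 9 12 4; path 11→root: 11 3 4.
First common node: 4.

4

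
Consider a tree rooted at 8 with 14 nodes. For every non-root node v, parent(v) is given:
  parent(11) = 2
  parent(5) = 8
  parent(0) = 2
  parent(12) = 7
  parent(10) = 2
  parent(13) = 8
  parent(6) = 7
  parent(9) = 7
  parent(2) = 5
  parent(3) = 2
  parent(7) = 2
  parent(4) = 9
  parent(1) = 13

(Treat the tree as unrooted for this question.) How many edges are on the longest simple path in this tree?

BFS from 4 reaches 1 last, at distance 7; BFS from 1 confirms no node is farther.
Path: 4 – 9 – 7 – 2 – 5 – 8 – 13 – 1.

7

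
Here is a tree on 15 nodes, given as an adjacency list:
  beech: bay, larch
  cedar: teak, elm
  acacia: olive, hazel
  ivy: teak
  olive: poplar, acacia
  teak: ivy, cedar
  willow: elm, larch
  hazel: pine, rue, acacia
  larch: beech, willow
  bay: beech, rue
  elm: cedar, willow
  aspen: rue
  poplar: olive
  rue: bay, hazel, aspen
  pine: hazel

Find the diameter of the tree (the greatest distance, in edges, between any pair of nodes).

12

A longest path is poplar - olive - acacia - hazel - rue - bay - beech - larch - willow - elm - cedar - teak - ivy, with 12 edges.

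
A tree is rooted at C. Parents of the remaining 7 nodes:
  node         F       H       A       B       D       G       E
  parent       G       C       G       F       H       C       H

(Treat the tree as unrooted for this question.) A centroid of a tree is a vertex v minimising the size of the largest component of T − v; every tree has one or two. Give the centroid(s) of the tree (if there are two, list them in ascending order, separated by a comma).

C, G

Delete C: the remaining components have sizes 4, 3. Max 4 ≤ 4, so C is a centroid.
Its neighbour G also leaves a largest component of size 4, so both are centroids.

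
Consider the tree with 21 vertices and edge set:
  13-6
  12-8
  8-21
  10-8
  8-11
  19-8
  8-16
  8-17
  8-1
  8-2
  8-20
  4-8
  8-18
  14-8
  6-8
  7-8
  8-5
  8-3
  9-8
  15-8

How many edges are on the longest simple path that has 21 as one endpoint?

Distances from 21 peak at 3, attained at 13.
21–8–6–13

3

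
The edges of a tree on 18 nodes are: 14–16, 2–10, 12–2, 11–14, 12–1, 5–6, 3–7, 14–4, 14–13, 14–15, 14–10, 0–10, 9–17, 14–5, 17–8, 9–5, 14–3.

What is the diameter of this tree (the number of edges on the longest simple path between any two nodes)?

8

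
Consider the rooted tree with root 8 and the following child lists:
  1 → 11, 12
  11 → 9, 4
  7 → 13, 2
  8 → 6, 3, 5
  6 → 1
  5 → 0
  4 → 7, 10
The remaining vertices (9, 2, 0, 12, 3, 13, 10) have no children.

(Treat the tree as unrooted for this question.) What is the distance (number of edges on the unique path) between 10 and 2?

3

The path is 10–4–7–2, which has 3 edges.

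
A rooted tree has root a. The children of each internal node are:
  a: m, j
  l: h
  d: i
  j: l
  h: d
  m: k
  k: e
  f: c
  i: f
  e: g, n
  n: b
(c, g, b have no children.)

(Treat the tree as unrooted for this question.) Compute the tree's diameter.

12

BFS from c reaches b last, at distance 12; BFS from b confirms no node is farther.
Path: c–f–i–d–h–l–j–a–m–k–e–n–b.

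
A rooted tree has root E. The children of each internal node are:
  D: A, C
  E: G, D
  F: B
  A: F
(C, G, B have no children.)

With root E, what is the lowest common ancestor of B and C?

B's ancestor chain is B, F, A, D, E and C's is C, D, E; they first meet at D.

D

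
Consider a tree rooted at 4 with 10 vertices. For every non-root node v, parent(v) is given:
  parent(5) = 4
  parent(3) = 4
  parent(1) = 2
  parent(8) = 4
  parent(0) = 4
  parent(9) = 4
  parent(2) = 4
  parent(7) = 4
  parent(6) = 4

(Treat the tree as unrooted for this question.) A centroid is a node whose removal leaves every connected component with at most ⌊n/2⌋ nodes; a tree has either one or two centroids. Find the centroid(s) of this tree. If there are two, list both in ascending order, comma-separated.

4

If 4 is removed the pieces have sizes 2, 1, 1, 1, 1, 1, 1, 1, all ≤ ⌊10/2⌋ = 5.
Every other node leaves some component of size > 5, so the centroid is unique.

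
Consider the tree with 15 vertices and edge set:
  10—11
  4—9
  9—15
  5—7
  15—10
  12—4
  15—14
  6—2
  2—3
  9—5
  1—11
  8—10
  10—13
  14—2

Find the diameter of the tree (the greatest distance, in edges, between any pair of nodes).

6

BFS from 7 reaches 3 last, at distance 6; BFS from 3 confirms no node is farther.
Path: 7 - 5 - 9 - 15 - 14 - 2 - 3.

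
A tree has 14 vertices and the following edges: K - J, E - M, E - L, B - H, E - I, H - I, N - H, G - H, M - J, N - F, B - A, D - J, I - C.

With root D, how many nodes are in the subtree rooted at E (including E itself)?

10

Descendants of E (including itself): E, I, L, H, C, B, N, G, A, F. That's 10.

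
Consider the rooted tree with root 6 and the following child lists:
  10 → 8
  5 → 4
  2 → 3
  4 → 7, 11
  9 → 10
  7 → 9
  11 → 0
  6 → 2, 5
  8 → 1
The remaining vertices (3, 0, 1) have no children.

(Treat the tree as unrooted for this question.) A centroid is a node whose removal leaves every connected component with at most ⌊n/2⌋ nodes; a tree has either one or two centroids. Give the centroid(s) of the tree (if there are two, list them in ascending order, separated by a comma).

Removing 4 splits the tree into components of sizes 5, 4, 2; the largest is 5 ≤ ⌊12/2⌋ = 6.
Every other node leaves some component of size > 6, so the centroid is unique.

4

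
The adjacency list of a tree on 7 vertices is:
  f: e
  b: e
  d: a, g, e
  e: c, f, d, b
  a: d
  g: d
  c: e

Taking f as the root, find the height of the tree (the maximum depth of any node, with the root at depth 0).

3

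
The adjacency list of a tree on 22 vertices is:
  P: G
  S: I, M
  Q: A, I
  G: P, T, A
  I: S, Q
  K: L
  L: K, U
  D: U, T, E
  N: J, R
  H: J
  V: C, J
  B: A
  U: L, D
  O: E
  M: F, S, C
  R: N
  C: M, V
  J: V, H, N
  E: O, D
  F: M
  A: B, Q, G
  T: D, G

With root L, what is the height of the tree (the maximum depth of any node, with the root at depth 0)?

14

The longest root-to-leaf path is L – U – D – T – G – A – Q – I – S – M – C – V – J – N – R (14 edges).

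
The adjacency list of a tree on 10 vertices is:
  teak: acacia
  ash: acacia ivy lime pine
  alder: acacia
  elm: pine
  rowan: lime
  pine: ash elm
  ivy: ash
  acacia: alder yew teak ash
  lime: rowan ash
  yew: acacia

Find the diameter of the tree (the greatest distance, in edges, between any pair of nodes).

4

Starting from teak, a farthest node is rowan at distance 4.
One longest path: teak–acacia–ash–lime–rowan.
So the diameter is 4.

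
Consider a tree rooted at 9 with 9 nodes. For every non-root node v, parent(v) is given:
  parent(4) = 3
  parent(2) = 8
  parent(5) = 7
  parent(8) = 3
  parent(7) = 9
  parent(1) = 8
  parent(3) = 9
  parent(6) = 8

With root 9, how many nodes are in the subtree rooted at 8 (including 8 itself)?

8's subtree: {8, 2, 6, 1}, size 4.

4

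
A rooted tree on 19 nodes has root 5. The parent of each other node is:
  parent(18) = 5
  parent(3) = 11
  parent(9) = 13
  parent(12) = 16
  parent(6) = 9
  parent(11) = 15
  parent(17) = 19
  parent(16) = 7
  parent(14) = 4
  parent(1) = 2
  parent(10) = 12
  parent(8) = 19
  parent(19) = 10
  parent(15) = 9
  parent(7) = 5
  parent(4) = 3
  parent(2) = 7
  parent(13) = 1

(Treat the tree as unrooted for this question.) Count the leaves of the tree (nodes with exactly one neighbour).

5

Exactly 5 nodes have a single neighbour: 6, 8, 14, 17, 18.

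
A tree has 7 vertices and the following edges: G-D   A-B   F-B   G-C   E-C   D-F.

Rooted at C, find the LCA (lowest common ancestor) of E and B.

Ancestors of E (toward the root): E, C.
Ancestors of B: B, F, D, G, C.
The deepest node appearing in both lists is C.

C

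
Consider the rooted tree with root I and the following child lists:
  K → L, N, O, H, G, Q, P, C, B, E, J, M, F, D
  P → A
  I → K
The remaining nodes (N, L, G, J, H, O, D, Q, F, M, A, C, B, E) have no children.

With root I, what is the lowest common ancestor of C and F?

K

Path C→root: C K I; path F→root: F K I.
First common node: K.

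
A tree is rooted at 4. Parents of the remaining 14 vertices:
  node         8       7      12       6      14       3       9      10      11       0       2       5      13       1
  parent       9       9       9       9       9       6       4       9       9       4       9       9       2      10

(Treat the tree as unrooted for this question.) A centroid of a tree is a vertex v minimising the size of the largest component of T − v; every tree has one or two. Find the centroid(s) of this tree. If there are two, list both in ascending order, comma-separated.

9

If 9 is removed the pieces have sizes 2, 2, 2, 2, 1, 1, 1, 1, 1, 1, all ≤ ⌊15/2⌋ = 7.
No neighbour of 9 does as well, so 9 is the unique centroid.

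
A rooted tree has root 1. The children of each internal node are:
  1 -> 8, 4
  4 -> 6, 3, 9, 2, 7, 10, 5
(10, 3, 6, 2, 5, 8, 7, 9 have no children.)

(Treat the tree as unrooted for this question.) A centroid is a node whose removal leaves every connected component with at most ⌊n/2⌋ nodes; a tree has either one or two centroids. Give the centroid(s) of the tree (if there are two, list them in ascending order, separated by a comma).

Delete 4: the remaining components have sizes 2, 1, 1, 1, 1, 1, 1, 1. Max 2 ≤ 5, so 4 is a centroid.
Every other node leaves some component of size > 5, so the centroid is unique.

4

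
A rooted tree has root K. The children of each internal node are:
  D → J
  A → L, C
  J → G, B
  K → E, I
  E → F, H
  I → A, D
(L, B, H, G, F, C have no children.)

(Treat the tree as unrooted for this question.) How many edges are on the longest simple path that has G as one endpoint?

A farthest node from G is H (F also at distance 6).
The path G-J-D-I-K-E-H has 6 edges.

6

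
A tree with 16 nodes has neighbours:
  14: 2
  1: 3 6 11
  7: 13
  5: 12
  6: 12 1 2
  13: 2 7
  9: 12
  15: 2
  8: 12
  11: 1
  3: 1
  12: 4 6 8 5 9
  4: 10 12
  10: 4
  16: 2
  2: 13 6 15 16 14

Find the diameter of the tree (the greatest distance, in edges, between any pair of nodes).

6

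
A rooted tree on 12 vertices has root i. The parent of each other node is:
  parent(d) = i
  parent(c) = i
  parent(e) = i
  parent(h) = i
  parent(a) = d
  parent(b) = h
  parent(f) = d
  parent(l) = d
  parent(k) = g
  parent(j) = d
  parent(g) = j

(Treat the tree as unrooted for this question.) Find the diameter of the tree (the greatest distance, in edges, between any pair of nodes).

6

BFS from k reaches b last, at distance 6; BFS from b confirms no node is farther.
Path: k – g – j – d – i – h – b.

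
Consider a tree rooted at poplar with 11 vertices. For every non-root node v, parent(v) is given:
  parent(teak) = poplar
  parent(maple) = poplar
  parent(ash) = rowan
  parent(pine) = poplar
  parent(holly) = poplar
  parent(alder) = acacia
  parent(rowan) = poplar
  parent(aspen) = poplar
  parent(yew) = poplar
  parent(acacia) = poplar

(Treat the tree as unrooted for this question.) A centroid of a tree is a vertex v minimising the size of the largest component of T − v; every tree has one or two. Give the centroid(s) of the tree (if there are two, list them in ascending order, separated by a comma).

poplar

Removing poplar splits the tree into components of sizes 2, 2, 1, 1, 1, 1, 1, 1; the largest is 2 ≤ ⌊11/2⌋ = 5.
No neighbour of poplar does as well, so poplar is the unique centroid.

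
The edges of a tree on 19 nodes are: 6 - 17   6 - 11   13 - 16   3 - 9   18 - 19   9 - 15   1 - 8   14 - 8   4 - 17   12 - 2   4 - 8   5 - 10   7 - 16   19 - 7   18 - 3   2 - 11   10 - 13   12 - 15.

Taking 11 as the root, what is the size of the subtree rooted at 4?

The subtree rooted at 4 contains: 4, 8, 1, 14 — 4 nodes.

4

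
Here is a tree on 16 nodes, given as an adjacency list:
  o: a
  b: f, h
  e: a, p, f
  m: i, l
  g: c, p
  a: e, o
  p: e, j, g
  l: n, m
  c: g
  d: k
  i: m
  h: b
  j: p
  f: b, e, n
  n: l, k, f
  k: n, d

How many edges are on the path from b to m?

b – f – n – l – m: 4 edges.

4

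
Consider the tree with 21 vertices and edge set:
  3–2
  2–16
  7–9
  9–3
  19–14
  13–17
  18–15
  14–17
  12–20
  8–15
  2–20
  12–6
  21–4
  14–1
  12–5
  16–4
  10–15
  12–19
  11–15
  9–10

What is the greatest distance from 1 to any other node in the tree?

10

A farthest node from 1 is 18 (11, 8 also at distance 10).
The path 1-14-19-12-20-2-3-9-10-15-18 has 10 edges.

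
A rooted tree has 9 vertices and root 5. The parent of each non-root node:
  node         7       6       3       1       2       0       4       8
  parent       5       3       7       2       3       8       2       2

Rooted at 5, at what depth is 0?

5

Path from 5 to 0: 5 – 7 – 3 – 2 – 8 – 0, which has 5 edges.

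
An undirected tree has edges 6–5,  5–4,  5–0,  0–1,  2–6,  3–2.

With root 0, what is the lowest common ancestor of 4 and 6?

4's ancestor chain is 4, 5, 0 and 6's is 6, 5, 0; they first meet at 5.

5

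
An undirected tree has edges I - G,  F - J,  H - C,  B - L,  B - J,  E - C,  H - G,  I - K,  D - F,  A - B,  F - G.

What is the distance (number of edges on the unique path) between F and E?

The path is F – G – H – C – E, which has 4 edges.

4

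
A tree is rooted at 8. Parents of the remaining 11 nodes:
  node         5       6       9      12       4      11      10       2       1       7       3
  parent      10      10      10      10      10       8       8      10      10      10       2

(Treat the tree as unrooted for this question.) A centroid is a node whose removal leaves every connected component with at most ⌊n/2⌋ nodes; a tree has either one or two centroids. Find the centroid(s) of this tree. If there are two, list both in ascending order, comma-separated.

10

Removing 10 splits the tree into components of sizes 2, 2, 1, 1, 1, 1, 1, 1, 1; the largest is 2 ≤ ⌊12/2⌋ = 6.
No neighbour of 10 does as well, so 10 is the unique centroid.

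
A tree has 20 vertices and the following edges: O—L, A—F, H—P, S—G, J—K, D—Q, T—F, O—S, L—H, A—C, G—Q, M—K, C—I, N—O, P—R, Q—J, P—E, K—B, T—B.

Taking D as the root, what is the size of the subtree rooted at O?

O's subtree: {O, N, L, H, P, E, R}, size 7.

7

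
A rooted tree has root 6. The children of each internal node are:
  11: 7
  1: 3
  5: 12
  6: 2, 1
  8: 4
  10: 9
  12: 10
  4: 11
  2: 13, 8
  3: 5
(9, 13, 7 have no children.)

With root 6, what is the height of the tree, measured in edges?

A deepest node is 9, reached by 6 – 1 – 3 – 5 – 12 – 10 – 9.
That path has 6 edges, so the height is 6.

6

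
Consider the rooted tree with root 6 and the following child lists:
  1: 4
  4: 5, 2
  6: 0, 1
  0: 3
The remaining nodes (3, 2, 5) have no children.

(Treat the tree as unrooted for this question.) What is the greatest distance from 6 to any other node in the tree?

3

A farthest node from 6 is 2 (5 also at distance 3).
The path 6–1–4–2 has 3 edges.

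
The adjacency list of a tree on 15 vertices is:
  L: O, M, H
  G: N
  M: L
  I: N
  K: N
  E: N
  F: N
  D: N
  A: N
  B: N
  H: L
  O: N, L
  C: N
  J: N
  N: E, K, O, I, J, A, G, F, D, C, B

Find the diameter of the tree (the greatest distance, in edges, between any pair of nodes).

BFS from M reaches I last, at distance 4; BFS from I confirms no node is farther.
Path: M - L - O - N - I.

4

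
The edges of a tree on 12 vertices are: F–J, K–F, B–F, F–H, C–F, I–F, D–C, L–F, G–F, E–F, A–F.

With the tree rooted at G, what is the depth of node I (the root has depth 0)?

2

G – F – I — 2 edges.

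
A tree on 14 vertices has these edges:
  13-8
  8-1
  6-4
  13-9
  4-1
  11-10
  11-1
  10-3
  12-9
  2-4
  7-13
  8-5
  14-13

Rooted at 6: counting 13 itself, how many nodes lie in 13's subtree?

5

The subtree rooted at 13 contains: 13, 7, 14, 9, 12 — 5 nodes.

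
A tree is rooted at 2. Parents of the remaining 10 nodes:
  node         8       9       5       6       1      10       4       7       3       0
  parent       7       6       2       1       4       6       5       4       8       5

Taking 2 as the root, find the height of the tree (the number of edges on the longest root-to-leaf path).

A deepest node is 3, reached by 2 – 5 – 4 – 7 – 8 – 3.
That path has 5 edges, so the height is 5.

5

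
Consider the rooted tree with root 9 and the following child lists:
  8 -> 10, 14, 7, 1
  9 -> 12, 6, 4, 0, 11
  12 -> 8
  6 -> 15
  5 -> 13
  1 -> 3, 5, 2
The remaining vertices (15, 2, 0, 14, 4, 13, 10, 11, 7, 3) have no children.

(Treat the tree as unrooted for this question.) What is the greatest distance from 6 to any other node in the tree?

6

Distances from 6 peak at 6, attained at 13.
6–9–12–8–1–5–13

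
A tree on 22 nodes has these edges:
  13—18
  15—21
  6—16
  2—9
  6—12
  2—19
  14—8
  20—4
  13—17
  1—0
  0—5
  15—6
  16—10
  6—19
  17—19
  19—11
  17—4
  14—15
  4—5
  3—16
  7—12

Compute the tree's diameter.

9

A longest path is 1–0–5–4–17–19–6–15–14–8, with 9 edges.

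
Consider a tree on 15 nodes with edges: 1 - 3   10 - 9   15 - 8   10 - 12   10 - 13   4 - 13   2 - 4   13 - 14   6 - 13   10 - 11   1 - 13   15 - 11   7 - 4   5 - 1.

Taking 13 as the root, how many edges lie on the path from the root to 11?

2

13 → 10 → 11 — 2 edges.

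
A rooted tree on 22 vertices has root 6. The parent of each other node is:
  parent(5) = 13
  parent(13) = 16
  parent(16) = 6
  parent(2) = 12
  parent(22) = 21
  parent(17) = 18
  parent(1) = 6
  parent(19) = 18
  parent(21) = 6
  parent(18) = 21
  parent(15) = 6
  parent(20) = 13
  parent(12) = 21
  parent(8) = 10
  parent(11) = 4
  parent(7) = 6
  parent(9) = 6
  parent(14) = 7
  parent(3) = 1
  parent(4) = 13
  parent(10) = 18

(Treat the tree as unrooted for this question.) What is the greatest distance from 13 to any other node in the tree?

Distances from 13 peak at 6, attained at 8.
13-16-6-21-18-10-8

6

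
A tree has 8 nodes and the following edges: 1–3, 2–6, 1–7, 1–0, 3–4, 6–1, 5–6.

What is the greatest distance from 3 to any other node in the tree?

3

The node farthest from 3 is 5 (2 also at distance 3), via 3–1–6–5 — 3 edges.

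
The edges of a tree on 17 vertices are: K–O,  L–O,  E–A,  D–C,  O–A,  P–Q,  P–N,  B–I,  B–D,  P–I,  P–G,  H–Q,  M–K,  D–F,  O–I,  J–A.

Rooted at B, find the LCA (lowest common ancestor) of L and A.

Path L→root: L O I B; path A→root: A O I B.
First common node: O.

O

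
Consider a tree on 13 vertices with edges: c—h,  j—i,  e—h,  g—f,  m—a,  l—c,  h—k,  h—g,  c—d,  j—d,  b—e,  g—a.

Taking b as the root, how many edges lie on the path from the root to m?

Climbing from m to the root: m–a–g–h–e–b. That's 5 steps.

5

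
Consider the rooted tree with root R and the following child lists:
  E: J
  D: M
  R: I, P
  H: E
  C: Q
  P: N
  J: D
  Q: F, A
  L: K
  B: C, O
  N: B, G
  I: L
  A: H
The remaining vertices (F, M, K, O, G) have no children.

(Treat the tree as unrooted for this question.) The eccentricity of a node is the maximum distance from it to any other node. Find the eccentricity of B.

8

A farthest node from B is M.
The path B – C – Q – A – H – E – J – D – M has 8 edges.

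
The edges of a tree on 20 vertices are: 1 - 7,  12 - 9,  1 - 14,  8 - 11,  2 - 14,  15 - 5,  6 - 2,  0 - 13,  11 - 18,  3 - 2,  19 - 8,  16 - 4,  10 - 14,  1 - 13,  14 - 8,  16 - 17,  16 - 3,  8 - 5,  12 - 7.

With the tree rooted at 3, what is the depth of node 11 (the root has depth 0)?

4

Climbing from 11 to the root: 11 → 8 → 14 → 2 → 3. That's 4 steps.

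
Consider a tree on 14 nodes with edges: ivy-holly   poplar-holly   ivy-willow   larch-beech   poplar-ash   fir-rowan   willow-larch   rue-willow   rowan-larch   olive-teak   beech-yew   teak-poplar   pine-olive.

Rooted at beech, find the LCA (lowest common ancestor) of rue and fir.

larch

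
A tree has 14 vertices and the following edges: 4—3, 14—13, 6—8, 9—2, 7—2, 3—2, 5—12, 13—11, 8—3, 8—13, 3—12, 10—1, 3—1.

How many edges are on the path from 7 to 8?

Walking from 7: 7–2–3–8. Length 3.

3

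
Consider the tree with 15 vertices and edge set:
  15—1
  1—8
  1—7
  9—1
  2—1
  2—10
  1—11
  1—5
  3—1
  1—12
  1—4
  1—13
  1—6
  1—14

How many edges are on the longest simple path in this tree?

3

Starting from 10, a farthest node is 8 at distance 3.
One longest path: 10 - 2 - 1 - 8.
So the diameter is 3.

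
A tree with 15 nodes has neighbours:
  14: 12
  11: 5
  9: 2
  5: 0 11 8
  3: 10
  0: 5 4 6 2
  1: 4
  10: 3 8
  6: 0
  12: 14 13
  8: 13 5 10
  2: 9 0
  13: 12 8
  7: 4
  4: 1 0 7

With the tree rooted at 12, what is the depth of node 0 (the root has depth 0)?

4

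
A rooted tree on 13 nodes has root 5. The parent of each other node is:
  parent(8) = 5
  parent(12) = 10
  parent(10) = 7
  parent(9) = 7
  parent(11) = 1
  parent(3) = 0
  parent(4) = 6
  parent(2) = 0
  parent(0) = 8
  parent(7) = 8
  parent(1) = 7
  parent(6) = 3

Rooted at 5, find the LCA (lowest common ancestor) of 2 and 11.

8

Ancestors of 2 (toward the root): 2, 0, 8, 5.
Ancestors of 11: 11, 1, 7, 8, 5.
The deepest node appearing in both lists is 8.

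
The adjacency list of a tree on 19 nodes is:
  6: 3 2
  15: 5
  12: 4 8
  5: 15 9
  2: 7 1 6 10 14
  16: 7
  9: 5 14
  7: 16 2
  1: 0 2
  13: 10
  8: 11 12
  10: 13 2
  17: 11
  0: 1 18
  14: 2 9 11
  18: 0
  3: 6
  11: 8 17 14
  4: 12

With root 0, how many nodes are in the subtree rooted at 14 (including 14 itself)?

9

The subtree rooted at 14 contains: 14, 11, 9, 8, 17, 5, 12, 15, 4 — 9 nodes.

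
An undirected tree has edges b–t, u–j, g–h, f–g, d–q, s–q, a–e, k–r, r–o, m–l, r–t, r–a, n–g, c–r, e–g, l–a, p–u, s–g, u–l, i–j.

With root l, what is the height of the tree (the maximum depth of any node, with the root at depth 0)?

The longest root-to-leaf path is l – a – e – g – s – q – d (6 edges).

6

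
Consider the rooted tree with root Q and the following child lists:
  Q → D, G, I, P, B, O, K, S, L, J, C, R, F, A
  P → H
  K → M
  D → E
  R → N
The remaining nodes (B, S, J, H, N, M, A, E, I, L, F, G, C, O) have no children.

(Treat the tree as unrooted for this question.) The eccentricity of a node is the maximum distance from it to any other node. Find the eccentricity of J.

3

Distances from J peak at 3, attained at H (E, N, M also at distance 3).
J-Q-P-H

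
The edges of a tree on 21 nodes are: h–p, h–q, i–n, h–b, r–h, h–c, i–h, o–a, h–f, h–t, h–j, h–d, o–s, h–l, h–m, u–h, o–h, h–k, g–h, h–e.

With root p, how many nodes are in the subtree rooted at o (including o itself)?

The subtree rooted at o contains: o, a, s — 3 nodes.

3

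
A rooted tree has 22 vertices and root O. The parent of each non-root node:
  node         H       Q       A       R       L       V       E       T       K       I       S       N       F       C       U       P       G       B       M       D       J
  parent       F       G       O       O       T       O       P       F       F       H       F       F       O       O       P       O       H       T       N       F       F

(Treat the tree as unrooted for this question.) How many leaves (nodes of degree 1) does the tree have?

15

Exactly 15 nodes have a single neighbour: A, B, C, D, E, I, J, K, L, M, Q, R, S, U, V.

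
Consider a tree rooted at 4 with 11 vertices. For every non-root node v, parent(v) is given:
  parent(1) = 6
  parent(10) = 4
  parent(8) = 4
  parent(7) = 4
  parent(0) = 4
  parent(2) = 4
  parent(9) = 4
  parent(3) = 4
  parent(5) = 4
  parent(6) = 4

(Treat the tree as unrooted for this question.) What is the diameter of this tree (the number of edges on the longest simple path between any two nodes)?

3

A longest path is 1-6-4-9, with 3 edges.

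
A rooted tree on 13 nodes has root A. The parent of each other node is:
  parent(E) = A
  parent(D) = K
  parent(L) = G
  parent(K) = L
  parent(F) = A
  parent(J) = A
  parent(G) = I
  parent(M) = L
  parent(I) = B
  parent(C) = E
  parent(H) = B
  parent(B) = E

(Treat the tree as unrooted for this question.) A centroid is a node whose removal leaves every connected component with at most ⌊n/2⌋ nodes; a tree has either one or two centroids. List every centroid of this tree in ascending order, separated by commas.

If B is removed the pieces have sizes 6, 5, 1, all ≤ ⌊13/2⌋ = 6.
No neighbour of B does as well, so B is the unique centroid.

B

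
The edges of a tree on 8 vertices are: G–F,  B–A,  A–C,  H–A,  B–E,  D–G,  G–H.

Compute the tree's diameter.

Starting from F, a farthest node is E at distance 5.
One longest path: F–G–H–A–B–E.
So the diameter is 5.

5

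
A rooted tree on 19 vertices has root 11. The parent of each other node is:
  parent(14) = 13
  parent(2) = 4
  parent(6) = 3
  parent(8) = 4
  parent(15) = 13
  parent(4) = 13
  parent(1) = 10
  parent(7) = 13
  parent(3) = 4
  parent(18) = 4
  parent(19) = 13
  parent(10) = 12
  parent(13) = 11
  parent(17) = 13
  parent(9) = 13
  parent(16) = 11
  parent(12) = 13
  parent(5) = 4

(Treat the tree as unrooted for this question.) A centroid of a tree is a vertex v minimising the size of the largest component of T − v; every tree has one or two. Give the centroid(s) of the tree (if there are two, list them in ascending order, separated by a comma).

If 13 is removed the pieces have sizes 7, 3, 2, 1, 1, 1, 1, 1, 1, all ≤ ⌊19/2⌋ = 9.
No neighbour of 13 does as well, so 13 is the unique centroid.

13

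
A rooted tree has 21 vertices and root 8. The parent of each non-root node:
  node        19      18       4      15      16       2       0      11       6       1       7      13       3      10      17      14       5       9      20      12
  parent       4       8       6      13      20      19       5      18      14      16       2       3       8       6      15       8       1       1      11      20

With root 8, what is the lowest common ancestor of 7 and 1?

Path 7→root: 7 2 19 4 6 14 8; path 1→root: 1 16 20 11 18 8.
First common node: 8.

8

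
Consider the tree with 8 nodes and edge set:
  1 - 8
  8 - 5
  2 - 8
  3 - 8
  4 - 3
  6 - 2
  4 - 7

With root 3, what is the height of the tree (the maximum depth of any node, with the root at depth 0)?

3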